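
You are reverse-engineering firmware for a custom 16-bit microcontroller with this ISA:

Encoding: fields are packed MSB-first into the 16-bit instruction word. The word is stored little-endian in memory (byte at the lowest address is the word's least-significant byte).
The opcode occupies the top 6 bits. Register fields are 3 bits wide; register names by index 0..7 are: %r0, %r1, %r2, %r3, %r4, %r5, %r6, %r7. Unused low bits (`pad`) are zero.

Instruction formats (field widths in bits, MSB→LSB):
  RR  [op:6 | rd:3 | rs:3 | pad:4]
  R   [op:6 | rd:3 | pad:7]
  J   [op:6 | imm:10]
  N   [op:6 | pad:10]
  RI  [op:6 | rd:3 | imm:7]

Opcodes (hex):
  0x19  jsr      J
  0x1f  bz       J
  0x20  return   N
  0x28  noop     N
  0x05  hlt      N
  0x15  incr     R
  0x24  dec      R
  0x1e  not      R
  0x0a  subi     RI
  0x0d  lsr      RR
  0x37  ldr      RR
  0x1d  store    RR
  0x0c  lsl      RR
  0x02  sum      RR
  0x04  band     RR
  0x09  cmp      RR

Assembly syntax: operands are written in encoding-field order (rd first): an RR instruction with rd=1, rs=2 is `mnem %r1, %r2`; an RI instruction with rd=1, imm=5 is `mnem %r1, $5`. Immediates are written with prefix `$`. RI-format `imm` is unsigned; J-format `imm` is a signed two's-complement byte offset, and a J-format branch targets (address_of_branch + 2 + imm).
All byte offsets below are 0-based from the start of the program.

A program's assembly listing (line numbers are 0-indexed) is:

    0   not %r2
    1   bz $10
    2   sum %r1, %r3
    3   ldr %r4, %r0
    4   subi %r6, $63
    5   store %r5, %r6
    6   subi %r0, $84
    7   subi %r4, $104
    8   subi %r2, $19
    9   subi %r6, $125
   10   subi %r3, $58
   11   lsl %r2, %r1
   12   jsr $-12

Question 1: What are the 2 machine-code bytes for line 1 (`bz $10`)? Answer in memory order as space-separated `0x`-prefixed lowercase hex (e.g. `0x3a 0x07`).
0x0a 0x7c

line 1 (bz): pack op=0x1f:6|imm=10:10 = 0x7c0a; little→ 0a 7c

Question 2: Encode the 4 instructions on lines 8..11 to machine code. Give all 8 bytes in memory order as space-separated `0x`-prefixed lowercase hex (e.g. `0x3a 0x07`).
line 8 (subi): pack op=0xa:6|rd=2:3|imm=19:7 = 0x2913; little→ 13 29
line 9 (subi): pack op=0xa:6|rd=6:3|imm=125:7 = 0x2b7d; little→ 7d 2b
line 10 (subi): pack op=0xa:6|rd=3:3|imm=58:7 = 0x29ba; little→ ba 29
line 11 (lsl): pack op=0xc:6|rd=2:3|rs=1:3|pad=0:4 = 0x3110; little→ 10 31

0x13 0x29 0x7d 0x2b 0xba 0x29 0x10 0x31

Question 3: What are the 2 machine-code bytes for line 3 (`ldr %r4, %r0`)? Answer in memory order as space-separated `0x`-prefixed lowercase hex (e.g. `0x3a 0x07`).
0x00 0xde

line 3 (ldr): pack op=0x37:6|rd=4:3|rs=0:3|pad=0:4 = 0xde00; little→ 00 de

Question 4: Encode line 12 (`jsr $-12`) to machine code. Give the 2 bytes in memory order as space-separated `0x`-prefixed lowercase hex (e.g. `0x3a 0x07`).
0xf4 0x67

line 12 (jsr): pack op=0x19:6|imm=-12:10 = 0x67f4; little→ f4 67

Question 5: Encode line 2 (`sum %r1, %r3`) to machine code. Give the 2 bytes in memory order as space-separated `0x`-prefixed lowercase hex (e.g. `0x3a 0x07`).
2. sum fields op=0x2:6|rd=1:3|rs=3:3|pad=0:4 → word 08b0h → b0 08

0xb0 0x08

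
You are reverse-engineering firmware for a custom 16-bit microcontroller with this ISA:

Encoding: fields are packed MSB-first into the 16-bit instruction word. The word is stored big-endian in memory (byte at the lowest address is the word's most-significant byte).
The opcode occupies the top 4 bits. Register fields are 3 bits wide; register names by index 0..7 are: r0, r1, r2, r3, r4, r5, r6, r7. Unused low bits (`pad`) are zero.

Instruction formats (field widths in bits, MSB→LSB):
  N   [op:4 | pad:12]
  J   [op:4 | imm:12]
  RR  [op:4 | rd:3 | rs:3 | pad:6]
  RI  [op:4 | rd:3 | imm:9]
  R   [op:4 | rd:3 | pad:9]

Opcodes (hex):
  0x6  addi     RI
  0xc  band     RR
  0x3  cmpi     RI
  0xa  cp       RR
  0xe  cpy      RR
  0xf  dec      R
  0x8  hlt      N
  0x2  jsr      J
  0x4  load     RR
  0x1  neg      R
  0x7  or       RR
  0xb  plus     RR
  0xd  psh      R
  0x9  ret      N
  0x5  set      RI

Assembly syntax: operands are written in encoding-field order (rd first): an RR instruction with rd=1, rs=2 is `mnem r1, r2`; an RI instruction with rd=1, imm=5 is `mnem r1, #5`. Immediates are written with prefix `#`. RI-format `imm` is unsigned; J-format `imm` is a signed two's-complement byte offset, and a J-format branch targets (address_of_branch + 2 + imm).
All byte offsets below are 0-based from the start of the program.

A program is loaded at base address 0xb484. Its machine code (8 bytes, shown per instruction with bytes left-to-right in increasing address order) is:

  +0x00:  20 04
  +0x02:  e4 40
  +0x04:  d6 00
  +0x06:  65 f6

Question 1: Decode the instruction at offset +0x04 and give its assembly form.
psh r3

[04] d6 00 → 0xd600
  opcode bits[15:12]=0xd: psh/R
  [11:9] rd=3 = r3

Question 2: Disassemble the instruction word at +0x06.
addi r2, #502

@+06  big-endian(65 f6) = 0x65f6
  top 4b → 0x6 → addi [RI]
  rd: (w>>9)&0x7=0x2 → r2
  imm: (w>>0)&0x1ff=0x1f6 → #502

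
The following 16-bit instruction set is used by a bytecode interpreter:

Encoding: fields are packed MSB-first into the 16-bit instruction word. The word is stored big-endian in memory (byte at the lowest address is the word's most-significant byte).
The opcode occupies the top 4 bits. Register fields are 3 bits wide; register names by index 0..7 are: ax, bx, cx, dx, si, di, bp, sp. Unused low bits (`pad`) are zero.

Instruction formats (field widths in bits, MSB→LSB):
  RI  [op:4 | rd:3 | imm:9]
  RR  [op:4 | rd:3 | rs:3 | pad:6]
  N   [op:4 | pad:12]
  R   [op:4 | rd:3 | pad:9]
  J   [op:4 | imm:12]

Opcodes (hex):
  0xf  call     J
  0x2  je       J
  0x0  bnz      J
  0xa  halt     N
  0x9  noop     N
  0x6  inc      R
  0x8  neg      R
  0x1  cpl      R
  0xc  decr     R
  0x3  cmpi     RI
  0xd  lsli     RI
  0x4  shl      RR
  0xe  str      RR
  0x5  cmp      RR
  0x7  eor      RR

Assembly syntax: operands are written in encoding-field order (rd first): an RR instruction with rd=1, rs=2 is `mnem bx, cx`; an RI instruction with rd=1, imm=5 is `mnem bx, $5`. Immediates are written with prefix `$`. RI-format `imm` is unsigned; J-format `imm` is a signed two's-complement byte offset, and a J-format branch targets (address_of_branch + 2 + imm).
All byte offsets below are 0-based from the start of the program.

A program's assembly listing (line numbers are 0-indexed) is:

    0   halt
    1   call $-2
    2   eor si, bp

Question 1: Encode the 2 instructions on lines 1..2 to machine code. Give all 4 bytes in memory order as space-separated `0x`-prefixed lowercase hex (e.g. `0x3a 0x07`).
1. call fields op=0xf:4|imm=-2:12 → word fffeh → ff fe
2. eor fields op=0x7:4|rd=4:3|rs=6:3|pad=0:6 → word 7980h → 79 80

0xff 0xfe 0x79 0x80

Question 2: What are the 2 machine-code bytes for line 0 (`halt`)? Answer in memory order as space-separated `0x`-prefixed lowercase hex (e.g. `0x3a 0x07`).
line 0 (halt): pack op=0xa:4|pad=0:12 = 0xa000; big→ a0 00

0xa0 0x00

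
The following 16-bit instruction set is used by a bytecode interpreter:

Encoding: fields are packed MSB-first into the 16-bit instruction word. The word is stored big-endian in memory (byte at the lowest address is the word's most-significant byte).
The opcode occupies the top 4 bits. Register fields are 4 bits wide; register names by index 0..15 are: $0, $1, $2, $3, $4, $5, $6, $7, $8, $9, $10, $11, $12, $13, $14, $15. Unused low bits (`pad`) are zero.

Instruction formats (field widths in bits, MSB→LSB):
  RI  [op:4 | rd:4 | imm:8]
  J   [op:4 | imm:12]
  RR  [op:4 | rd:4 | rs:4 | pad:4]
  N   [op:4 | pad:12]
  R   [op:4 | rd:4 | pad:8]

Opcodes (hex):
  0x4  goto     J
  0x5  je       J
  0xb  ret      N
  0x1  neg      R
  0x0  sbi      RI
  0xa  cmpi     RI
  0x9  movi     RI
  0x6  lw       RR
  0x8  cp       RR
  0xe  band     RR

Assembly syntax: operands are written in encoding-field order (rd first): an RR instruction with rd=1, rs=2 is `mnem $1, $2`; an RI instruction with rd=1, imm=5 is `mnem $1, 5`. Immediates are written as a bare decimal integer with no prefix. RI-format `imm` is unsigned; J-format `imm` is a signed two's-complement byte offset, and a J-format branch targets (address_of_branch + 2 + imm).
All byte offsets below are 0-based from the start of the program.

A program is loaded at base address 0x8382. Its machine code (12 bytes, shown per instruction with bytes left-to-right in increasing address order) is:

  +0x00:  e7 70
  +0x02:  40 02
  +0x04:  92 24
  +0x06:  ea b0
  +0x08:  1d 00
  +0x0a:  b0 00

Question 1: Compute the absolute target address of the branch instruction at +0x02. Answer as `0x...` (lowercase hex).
0x8388

@+02  big-endian(40 02) = 0x4002
  op=0x4002>>12=0x4 ⇒ goto (J)
  imm: (w>>0)&0xfff=0x2 → 2
  target = base 0x8382 + off 0x02 + 2 + imm 2 = 0x8388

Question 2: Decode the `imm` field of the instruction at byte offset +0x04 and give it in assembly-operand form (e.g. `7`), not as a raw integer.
36

[04] 92 24 → 0x9224
  opcode bits[15:12]=0x9: movi/RI
  rd@[11:8]=0x2 ⇒ $2
  imm@[7:0]=0x24 ⇒ 36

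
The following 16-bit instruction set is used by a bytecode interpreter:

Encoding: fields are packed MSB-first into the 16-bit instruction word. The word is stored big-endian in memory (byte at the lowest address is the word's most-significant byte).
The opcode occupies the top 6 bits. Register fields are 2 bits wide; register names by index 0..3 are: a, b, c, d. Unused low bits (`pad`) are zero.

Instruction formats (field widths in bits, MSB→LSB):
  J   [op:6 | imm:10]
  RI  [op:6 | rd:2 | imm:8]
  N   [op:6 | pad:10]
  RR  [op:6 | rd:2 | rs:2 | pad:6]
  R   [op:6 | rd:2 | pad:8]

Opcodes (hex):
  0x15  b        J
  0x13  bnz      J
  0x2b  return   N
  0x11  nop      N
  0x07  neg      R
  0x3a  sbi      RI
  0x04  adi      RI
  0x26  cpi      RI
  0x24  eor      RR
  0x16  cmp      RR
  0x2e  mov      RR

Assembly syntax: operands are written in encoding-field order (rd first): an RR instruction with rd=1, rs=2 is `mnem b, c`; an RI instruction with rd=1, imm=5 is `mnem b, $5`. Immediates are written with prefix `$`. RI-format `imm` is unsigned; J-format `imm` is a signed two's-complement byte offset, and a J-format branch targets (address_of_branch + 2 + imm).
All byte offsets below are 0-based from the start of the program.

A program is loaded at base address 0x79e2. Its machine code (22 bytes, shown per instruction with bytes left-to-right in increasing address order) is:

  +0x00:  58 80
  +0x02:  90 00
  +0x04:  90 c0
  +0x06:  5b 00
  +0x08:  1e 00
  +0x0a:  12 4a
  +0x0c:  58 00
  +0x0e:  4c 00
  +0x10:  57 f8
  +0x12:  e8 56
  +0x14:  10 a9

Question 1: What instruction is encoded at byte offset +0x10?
b $-8

off 0x10: read 57 f8 as big → 0x57f8
  op=0x57f8>>10=0x15 ⇒ b (J)
  imm@[9:0]=0x3f8 (s10→-8) ⇒ $-8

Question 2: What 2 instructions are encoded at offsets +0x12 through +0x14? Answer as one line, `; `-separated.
sbi a, $86; adi a, $169

+0x12: e8 56 ⇒ word 0xe856 (big)
  opcode bits[15:10]=0x3a: sbi/RI
  rd: (w>>8)&0x3=0x0 → a
  imm: (w>>0)&0xff=0x56 → $86
+0x14: 10 a9 ⇒ word 0x10a9 (big)
  opcode bits[15:10]=0x4: adi/RI
  rd: (w>>8)&0x3=0x0 → a
  imm: (w>>0)&0xff=0xa9 → $169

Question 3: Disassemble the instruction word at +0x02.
+0x02: 90 00 ⇒ word 0x9000 (big)
  opcode bits[15:10]=0x24: eor/RR
  rd@[9:8]=0x0 ⇒ a
  rs@[7:6]=0x0 ⇒ a

eor a, a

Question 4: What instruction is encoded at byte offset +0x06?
cmp d, a

+0x06: 5b 00 ⇒ word 0x5b00 (big)
  opcode bits[15:10]=0x16: cmp/RR
  rd@[9:8]=0x3 ⇒ d
  rs@[7:6]=0x0 ⇒ a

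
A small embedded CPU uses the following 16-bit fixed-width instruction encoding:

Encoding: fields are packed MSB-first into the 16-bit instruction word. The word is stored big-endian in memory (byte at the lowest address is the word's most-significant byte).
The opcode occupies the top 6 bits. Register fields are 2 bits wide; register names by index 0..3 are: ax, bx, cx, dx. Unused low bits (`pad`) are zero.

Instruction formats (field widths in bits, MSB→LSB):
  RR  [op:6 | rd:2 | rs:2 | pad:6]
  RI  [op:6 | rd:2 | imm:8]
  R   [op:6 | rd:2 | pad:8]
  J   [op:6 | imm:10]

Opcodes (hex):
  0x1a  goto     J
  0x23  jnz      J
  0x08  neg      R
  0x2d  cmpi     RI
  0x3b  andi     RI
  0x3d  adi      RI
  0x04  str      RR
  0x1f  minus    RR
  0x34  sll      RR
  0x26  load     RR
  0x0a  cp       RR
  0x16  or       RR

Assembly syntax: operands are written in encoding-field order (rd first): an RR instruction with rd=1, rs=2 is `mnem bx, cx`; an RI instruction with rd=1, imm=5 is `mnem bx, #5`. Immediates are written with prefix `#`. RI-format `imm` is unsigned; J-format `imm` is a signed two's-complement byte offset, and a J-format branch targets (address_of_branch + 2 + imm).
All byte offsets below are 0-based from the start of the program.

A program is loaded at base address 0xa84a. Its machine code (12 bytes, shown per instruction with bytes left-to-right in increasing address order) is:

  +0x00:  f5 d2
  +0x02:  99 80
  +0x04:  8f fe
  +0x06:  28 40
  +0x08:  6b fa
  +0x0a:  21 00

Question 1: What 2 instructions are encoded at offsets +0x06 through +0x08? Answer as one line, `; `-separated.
[06] 28 40 → 0x2840
  opcode bits[15:10]=0xa: cp/RR
  rd@[9:8]=0x0 ⇒ ax
  rs@[7:6]=0x1 ⇒ bx
[08] 6b fa → 0x6bfa
  opcode bits[15:10]=0x1a: goto/J
  imm@[9:0]=0x3fa (s10→-6) ⇒ #-6

cp ax, bx; goto #-6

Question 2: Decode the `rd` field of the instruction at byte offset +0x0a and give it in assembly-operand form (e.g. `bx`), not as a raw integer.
bx

+0x0a: 21 00 ⇒ word 0x2100 (big)
  top 6b → 0x8 → neg [R]
  rd@[9:8]=0x1 ⇒ bx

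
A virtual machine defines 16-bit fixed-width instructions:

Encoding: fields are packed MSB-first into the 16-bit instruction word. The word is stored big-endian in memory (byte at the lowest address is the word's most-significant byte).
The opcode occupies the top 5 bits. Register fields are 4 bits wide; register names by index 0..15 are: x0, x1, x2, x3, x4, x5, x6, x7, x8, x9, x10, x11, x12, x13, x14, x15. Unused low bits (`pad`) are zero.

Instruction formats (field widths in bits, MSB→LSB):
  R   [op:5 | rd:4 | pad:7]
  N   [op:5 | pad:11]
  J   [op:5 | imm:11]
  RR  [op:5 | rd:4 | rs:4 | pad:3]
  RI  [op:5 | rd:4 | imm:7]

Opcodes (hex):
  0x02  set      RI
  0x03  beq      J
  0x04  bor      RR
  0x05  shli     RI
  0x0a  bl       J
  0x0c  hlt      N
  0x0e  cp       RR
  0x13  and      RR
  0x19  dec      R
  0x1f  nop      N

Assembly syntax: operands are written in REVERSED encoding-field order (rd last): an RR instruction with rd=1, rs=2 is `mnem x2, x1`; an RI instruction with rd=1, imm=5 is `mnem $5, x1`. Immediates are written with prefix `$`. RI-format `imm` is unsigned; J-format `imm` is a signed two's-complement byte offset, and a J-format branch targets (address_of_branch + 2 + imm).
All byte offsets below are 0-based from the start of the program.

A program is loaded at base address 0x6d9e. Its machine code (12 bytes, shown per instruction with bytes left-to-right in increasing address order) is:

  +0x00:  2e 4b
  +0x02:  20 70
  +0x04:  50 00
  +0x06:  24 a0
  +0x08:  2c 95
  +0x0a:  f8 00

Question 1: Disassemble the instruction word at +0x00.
[00] 2e 4b → 0x2e4b
  opcode bits[15:11]=0x5: shli/RI
  [10:7] rd=12 = x12
  [6:0] imm=75 = $75

shli $75, x12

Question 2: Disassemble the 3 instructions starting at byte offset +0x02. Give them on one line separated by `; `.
bor x14, x0; bl $0; bor x4, x9

+0x02: 20 70 ⇒ word 0x2070 (big)
  op=0x2070>>11=0x4 ⇒ bor (RR)
  rd: (w>>7)&0xf=0x0 → x0
  rs: (w>>3)&0xf=0xe → x14
+0x04: 50 00 ⇒ word 0x5000 (big)
  op=0x5000>>11=0xa ⇒ bl (J)
  imm: (w>>0)&0x7ff=0x0 → $0
+0x06: 24 a0 ⇒ word 0x24a0 (big)
  op=0x24a0>>11=0x4 ⇒ bor (RR)
  rd: (w>>7)&0xf=0x9 → x9
  rs: (w>>3)&0xf=0x4 → x4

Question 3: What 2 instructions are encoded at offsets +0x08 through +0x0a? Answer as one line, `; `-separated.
shli $21, x9; nop

@+08  big-endian(2c 95) = 0x2c95
  op=0x2c95>>11=0x5 ⇒ shli (RI)
  [10:7] rd=9 = x9
  [6:0] imm=21 = $21
@+0a  big-endian(f8 00) = 0xf800
  op=0xf800>>11=0x1f ⇒ nop (N)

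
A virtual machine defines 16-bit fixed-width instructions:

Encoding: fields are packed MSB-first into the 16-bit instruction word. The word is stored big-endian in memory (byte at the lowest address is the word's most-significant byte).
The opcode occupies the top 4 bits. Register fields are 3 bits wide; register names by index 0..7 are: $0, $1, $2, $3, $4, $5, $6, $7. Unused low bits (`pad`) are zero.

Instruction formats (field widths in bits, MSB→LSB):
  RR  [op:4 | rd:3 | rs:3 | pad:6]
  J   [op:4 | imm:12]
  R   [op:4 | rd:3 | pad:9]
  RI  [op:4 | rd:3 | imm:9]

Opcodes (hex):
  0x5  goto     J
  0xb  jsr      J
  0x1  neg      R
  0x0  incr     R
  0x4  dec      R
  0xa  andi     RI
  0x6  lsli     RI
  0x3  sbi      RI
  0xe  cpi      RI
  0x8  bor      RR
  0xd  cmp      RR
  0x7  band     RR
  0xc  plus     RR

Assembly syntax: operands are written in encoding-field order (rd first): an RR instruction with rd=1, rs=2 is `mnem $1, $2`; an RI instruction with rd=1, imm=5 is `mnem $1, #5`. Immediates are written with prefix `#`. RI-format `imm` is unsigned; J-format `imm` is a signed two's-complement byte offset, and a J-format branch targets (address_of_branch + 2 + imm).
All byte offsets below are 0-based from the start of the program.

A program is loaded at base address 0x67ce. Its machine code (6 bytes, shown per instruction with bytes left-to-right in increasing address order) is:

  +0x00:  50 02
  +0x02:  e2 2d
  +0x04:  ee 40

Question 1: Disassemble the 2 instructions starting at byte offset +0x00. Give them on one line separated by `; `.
@+00  big-endian(50 02) = 0x5002
  opcode bits[15:12]=0x5: goto/J
  imm: (w>>0)&0xfff=0x2 → #2
@+02  big-endian(e2 2d) = 0xe22d
  opcode bits[15:12]=0xe: cpi/RI
  rd: (w>>9)&0x7=0x1 → $1
  imm: (w>>0)&0x1ff=0x2d → #45

goto #2; cpi $1, #45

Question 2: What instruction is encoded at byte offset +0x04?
+0x04: ee 40 ⇒ word 0xee40 (big)
  top 4b → 0xe → cpi [RI]
  rd: (w>>9)&0x7=0x7 → $7
  imm: (w>>0)&0x1ff=0x40 → #64

cpi $7, #64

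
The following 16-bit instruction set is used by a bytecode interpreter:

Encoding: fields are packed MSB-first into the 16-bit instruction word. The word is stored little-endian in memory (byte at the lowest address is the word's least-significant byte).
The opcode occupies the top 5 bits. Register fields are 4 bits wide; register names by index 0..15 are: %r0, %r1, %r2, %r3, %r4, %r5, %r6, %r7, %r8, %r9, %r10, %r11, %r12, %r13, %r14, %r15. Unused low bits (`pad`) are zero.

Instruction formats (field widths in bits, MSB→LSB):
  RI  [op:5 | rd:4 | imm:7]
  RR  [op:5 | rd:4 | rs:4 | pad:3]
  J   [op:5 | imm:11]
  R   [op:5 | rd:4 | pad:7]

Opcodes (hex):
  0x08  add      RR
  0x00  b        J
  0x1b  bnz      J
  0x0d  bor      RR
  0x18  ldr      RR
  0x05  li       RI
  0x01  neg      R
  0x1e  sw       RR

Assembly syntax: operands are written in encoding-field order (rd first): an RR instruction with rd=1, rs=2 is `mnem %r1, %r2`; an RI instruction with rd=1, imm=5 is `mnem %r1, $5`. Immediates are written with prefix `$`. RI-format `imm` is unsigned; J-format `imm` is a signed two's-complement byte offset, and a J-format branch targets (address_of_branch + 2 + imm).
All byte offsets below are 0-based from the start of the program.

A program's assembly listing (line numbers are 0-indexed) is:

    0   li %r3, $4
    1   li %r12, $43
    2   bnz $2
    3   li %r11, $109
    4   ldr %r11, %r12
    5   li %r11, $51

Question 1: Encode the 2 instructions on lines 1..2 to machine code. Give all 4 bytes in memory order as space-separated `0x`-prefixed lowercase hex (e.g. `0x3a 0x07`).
L1: li op=0x5:5|rd=12:4|imm=43:7 ⇒ 0x2e2b ⇒ little 2b 2e
L2: bnz op=0x1b:5|imm=2:11 ⇒ 0xd802 ⇒ little 02 d8

0x2b 0x2e 0x02 0xd8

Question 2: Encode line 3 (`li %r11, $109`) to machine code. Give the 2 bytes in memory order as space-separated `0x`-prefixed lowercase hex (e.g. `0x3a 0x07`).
L3: li op=0x5:5|rd=11:4|imm=109:7 ⇒ 0x2ded ⇒ little ed 2d

0xed 0x2d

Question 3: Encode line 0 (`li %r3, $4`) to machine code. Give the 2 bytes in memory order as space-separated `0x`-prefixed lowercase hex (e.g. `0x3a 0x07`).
L0: li op=0x5:5|rd=3:4|imm=4:7 ⇒ 0x2984 ⇒ little 84 29

0x84 0x29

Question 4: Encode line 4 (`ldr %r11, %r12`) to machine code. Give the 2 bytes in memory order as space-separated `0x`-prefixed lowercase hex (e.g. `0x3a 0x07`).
0xe0 0xc5

4. ldr fields op=0x18:5|rd=11:4|rs=12:4|pad=0:3 → word c5e0h → e0 c5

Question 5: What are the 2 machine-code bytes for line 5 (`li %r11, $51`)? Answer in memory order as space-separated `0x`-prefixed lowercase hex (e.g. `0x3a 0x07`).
0xb3 0x2d

L5: li op=0x5:5|rd=11:4|imm=51:7 ⇒ 0x2db3 ⇒ little b3 2d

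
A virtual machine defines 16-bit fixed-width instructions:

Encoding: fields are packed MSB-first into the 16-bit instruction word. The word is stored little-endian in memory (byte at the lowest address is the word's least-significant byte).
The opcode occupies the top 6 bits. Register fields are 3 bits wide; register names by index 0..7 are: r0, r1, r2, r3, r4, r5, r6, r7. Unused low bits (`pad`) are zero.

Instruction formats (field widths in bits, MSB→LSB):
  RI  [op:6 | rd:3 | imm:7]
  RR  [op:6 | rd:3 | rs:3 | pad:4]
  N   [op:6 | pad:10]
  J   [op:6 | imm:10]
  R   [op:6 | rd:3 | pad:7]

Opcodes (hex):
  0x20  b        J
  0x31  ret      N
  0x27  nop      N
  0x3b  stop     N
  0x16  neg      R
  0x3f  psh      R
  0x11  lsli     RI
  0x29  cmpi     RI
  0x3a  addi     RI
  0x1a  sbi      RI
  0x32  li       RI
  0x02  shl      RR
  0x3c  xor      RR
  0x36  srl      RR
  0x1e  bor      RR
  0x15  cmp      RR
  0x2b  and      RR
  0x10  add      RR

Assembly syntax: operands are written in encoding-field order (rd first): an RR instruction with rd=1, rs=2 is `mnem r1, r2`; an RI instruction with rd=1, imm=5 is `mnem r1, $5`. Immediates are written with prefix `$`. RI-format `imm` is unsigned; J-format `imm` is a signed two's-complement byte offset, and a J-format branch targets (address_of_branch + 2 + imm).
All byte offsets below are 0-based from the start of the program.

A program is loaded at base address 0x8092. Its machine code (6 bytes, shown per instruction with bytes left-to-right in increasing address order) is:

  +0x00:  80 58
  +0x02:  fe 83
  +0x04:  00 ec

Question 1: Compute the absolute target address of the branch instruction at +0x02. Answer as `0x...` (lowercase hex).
0x8094

[02] fe 83 → 0x83fe
  op=0x83fe>>10=0x20 ⇒ b (J)
  [9:0] imm=1022 (s10→-2) = $-2
  target = base 0x8092 + off 0x02 + 2 + imm -2 = 0x8094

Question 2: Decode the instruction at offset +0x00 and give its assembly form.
@+00  little-endian(80 58) = 0x5880
  opcode bits[15:10]=0x16: neg/R
  rd@[9:7]=0x1 ⇒ r1

neg r1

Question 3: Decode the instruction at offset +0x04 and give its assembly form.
stop

+0x04: 00 ec ⇒ word 0xec00 (little)
  op=0xec00>>10=0x3b ⇒ stop (N)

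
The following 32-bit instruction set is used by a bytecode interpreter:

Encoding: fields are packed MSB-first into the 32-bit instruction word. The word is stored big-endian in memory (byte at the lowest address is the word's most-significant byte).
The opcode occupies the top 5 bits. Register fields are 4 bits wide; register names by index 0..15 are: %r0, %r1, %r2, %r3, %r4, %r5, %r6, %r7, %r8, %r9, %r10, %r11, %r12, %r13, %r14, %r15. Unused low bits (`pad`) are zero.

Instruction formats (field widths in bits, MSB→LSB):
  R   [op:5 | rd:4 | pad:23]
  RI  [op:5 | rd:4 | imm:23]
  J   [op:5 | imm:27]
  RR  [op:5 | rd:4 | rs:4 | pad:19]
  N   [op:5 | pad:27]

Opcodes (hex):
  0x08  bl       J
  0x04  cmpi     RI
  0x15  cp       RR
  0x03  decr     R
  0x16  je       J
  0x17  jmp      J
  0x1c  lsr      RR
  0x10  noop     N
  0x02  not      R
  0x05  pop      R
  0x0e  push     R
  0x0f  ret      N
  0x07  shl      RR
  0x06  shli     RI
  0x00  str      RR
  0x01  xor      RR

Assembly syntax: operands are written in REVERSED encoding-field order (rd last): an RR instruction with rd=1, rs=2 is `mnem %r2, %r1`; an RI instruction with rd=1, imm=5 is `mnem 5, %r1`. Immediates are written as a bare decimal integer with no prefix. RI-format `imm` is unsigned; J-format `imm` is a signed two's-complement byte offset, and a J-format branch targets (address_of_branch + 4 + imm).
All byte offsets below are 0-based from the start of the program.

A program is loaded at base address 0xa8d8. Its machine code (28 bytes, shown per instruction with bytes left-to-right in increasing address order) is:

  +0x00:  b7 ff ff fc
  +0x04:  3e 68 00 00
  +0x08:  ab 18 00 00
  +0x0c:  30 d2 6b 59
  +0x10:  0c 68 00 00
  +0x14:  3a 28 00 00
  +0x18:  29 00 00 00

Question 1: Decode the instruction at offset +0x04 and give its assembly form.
+0x04: 3e 68 00 00 ⇒ word 0x3e680000 (big)
  op=0x3e680000>>27=0x7 ⇒ shl (RR)
  [26:23] rd=12 = %r12
  [22:19] rs=13 = %r13

shl %r13, %r12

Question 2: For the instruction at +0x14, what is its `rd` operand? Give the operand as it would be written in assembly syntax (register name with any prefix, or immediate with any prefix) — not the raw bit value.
+0x14: 3a 28 00 00 ⇒ word 0x3a280000 (big)
  opcode bits[31:27]=0x7: shl/RR
  rd@[26:23]=0x4 ⇒ %r4
  rs@[22:19]=0x5 ⇒ %r5

%r4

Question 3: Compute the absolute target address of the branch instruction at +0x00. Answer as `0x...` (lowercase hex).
0xa8d8

@+00  big-endian(b7 ff ff fc) = 0xb7fffffc
  top 5b → 0x16 → je [J]
  imm: (w>>0)&0x7ffffff=0x7fffffc (s27→-4) → -4
  target = base 0xa8d8 + off 0x00 + 4 + imm -4 = 0xa8d8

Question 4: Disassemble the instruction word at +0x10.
xor %r13, %r8

+0x10: 0c 68 00 00 ⇒ word 0x0c680000 (big)
  op=0x0c680000>>27=0x1 ⇒ xor (RR)
  [26:23] rd=8 = %r8
  [22:19] rs=13 = %r13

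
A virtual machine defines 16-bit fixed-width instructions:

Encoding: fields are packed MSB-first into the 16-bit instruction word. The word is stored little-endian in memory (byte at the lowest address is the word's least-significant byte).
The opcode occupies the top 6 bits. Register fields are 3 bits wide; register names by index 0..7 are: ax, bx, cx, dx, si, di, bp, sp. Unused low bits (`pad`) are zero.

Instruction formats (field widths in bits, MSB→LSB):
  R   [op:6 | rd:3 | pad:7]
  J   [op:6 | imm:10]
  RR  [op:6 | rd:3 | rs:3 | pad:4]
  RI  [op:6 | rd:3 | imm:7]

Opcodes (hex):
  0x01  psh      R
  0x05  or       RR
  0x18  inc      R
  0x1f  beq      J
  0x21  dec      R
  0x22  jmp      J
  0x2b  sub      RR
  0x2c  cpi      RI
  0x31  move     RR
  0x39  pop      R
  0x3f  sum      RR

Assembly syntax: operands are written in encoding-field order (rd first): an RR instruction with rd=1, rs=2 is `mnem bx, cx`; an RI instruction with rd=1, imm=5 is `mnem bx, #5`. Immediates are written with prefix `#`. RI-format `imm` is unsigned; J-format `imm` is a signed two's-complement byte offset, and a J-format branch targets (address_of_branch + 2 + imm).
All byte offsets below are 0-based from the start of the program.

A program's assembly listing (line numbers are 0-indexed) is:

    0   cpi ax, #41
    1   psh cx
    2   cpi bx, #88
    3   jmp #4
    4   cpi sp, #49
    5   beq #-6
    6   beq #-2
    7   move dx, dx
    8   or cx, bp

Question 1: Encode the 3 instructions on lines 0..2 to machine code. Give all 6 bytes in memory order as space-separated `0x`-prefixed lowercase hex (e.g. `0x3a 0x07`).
0x29 0xb0 0x00 0x05 0xd8 0xb0

0. cpi fields op=0x2c:6|rd=0:3|imm=41:7 → word b029h → 29 b0
1. psh fields op=0x1:6|rd=2:3|pad=0:7 → word 0500h → 00 05
2. cpi fields op=0x2c:6|rd=1:3|imm=88:7 → word b0d8h → d8 b0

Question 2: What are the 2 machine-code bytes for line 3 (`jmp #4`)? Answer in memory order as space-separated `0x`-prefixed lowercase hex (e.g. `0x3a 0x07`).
0x04 0x88

3. jmp fields op=0x22:6|imm=4:10 → word 8804h → 04 88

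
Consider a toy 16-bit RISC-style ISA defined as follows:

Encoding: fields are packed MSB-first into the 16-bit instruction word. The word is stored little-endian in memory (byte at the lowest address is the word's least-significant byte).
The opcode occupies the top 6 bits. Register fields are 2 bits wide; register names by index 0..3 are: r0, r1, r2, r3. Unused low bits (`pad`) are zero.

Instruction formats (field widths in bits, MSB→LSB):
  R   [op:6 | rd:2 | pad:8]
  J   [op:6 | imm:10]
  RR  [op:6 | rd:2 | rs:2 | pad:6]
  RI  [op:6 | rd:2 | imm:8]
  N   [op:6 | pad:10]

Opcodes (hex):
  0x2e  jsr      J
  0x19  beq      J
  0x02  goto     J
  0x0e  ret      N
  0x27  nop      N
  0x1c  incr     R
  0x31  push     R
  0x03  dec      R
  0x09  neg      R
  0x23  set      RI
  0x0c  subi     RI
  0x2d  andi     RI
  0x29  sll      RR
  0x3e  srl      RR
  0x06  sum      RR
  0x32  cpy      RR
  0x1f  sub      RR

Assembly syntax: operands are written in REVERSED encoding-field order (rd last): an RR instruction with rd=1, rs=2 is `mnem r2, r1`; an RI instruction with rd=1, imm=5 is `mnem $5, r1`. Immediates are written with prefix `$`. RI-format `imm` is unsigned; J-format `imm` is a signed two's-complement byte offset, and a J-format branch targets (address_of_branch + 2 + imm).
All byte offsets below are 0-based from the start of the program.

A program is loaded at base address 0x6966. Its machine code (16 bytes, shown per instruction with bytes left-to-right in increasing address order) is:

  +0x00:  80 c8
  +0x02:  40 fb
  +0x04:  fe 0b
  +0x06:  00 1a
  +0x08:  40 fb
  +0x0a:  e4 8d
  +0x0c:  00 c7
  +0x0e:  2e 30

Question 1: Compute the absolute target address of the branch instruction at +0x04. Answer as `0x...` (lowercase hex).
+0x04: fe 0b ⇒ word 0x0bfe (little)
  opcode bits[15:10]=0x2: goto/J
  imm@[9:0]=0x3fe (s10→-2) ⇒ $-2
  target = base 0x6966 + off 0x04 + 2 + imm -2 = 0x696a

0x696a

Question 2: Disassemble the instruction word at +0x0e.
subi $46, r0

off 0x0e: read 2e 30 as little → 0x302e
  top 6b → 0xc → subi [RI]
  rd@[9:8]=0x0 ⇒ r0
  imm@[7:0]=0x2e ⇒ $46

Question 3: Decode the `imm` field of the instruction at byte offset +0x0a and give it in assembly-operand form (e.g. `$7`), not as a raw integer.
[0a] e4 8d → 0x8de4
  op=0x8de4>>10=0x23 ⇒ set (RI)
  rd@[9:8]=0x1 ⇒ r1
  imm@[7:0]=0xe4 ⇒ $228

$228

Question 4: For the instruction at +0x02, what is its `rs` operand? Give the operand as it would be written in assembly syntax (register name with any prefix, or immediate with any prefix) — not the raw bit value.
r1

[02] 40 fb → 0xfb40
  op=0xfb40>>10=0x3e ⇒ srl (RR)
  [9:8] rd=3 = r3
  [7:6] rs=1 = r1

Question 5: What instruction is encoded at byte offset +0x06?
sum r0, r2

off 0x06: read 00 1a as little → 0x1a00
  op=0x1a00>>10=0x6 ⇒ sum (RR)
  rd: (w>>8)&0x3=0x2 → r2
  rs: (w>>6)&0x3=0x0 → r0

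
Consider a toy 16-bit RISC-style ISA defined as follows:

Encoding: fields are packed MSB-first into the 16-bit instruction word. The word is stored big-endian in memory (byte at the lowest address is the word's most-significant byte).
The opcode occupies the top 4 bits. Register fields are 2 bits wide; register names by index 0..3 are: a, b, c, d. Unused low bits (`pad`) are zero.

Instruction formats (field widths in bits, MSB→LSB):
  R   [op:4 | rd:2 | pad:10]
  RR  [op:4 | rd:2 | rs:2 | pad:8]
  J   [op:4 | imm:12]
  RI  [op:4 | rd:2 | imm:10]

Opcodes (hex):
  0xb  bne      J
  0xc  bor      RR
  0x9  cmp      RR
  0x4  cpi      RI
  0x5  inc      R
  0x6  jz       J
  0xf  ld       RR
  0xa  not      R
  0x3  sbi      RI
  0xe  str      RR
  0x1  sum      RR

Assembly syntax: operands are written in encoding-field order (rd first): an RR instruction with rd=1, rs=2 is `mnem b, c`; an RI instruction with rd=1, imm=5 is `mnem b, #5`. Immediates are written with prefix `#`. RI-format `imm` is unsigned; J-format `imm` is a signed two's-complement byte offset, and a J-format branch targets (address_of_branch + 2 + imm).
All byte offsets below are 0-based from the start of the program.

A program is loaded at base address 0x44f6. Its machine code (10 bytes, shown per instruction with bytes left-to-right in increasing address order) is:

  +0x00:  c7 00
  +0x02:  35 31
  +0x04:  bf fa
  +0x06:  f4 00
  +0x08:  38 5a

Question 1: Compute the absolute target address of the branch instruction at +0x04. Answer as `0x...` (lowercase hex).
[04] bf fa → 0xbffa
  op=0xbffa>>12=0xb ⇒ bne (J)
  imm: (w>>0)&0xfff=0xffa (s12→-6) → #-6
  target = base 0x44f6 + off 0x04 + 2 + imm -6 = 0x44f6

0x44f6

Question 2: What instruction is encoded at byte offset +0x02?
+0x02: 35 31 ⇒ word 0x3531 (big)
  op=0x3531>>12=0x3 ⇒ sbi (RI)
  rd@[11:10]=0x1 ⇒ b
  imm@[9:0]=0x131 ⇒ #305

sbi b, #305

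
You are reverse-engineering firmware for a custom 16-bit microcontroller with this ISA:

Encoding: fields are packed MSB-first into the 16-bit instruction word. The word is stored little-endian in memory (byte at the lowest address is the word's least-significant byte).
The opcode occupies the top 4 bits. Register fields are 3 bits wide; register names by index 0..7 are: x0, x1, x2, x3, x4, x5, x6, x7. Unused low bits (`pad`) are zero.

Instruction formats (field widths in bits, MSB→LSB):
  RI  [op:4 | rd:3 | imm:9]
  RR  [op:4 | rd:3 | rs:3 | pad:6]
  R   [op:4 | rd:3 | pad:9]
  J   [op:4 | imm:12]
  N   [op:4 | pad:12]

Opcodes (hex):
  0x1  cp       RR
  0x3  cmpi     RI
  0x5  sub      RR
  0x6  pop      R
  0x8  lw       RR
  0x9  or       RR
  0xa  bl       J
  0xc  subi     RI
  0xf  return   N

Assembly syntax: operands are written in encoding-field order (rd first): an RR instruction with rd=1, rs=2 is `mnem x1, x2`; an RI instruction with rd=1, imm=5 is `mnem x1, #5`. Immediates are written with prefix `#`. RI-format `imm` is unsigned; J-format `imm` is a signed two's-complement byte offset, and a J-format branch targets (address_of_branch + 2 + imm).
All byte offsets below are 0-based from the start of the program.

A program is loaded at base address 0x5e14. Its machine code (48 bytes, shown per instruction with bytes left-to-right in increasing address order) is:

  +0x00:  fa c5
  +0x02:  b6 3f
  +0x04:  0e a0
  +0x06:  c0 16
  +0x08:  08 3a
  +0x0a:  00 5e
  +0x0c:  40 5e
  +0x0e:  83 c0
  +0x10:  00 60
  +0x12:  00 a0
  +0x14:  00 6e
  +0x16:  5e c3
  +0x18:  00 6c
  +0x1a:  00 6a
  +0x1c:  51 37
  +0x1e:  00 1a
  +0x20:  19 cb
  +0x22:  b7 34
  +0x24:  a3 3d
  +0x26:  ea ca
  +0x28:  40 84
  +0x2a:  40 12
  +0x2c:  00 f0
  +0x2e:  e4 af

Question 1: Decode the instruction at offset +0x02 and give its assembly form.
@+02  little-endian(b6 3f) = 0x3fb6
  op=0x3fb6>>12=0x3 ⇒ cmpi (RI)
  rd: (w>>9)&0x7=0x7 → x7
  imm: (w>>0)&0x1ff=0x1b6 → #438

cmpi x7, #438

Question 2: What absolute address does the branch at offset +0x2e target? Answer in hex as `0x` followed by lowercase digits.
[2e] e4 af → 0xafe4
  opcode bits[15:12]=0xa: bl/J
  [11:0] imm=4068 (s12→-28) = #-28
  target = base 0x5e14 + off 0x2e + 2 + imm -28 = 0x5e28

0x5e28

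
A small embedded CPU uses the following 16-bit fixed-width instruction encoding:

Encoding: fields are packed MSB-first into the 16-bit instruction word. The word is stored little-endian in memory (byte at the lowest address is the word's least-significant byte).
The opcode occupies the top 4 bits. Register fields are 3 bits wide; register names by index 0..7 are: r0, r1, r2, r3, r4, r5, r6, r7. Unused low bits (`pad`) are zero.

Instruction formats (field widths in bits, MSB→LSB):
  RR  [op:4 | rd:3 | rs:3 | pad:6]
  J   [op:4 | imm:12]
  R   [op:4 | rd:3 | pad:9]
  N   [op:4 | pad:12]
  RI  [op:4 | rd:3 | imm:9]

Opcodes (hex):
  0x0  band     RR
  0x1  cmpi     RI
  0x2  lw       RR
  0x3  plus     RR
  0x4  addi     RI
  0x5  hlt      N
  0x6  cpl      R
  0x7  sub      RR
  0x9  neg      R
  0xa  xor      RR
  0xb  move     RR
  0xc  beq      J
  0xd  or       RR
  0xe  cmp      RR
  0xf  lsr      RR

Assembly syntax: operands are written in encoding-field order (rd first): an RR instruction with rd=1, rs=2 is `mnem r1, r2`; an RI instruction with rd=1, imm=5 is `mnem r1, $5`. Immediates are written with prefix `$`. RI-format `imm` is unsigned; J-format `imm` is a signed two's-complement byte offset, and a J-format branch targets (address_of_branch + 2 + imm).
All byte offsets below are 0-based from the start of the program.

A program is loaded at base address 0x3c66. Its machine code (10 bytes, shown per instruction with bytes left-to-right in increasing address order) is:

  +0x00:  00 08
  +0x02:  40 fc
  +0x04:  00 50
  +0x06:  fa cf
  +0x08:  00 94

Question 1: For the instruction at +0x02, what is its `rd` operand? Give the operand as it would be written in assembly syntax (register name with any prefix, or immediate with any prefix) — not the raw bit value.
r6

[02] 40 fc → 0xfc40
  top 4b → 0xf → lsr [RR]
  [11:9] rd=6 = r6
  [8:6] rs=1 = r1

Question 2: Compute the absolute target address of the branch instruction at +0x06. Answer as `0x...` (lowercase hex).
0x3c68

[06] fa cf → 0xcffa
  top 4b → 0xc → beq [J]
  imm: (w>>0)&0xfff=0xffa (s12→-6) → $-6
  target = base 0x3c66 + off 0x06 + 2 + imm -6 = 0x3c68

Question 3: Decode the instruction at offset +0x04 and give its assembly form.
hlt

[04] 00 50 → 0x5000
  top 4b → 0x5 → hlt [N]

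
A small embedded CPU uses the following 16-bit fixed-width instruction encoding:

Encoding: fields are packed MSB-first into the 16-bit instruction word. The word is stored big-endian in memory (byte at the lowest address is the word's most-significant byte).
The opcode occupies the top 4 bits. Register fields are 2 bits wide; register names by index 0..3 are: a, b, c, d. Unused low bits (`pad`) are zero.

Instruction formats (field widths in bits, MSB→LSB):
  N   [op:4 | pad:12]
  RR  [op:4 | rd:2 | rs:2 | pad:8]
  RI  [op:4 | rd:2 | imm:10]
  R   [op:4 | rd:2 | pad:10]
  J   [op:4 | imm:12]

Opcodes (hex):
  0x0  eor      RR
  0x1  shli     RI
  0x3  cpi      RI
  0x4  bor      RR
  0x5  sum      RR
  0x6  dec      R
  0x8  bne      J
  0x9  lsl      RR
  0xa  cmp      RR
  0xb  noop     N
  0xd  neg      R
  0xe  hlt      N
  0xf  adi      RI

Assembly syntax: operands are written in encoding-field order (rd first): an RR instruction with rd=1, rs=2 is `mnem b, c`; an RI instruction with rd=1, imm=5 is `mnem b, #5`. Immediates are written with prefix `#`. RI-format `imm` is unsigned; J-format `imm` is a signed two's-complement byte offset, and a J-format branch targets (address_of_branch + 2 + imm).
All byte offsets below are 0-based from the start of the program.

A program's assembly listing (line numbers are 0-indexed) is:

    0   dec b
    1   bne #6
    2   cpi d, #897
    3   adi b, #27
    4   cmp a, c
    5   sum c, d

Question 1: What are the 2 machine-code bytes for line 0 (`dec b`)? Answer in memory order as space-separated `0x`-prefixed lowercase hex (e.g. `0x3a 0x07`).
0x64 0x00

L0: dec op=0x6:4|rd=1:2|pad=0:10 ⇒ 0x6400 ⇒ big 64 00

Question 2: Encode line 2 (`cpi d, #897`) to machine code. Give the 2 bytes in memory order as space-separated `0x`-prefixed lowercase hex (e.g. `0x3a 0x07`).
L2: cpi op=0x3:4|rd=3:2|imm=897:10 ⇒ 0x3f81 ⇒ big 3f 81

0x3f 0x81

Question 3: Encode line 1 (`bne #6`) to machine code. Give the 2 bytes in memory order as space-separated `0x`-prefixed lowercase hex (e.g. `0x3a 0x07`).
L1: bne op=0x8:4|imm=6:12 ⇒ 0x8006 ⇒ big 80 06

0x80 0x06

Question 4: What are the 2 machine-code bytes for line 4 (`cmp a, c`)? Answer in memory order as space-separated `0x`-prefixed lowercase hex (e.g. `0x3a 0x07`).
4. cmp fields op=0xa:4|rd=0:2|rs=2:2|pad=0:8 → word a200h → a2 00

0xa2 0x00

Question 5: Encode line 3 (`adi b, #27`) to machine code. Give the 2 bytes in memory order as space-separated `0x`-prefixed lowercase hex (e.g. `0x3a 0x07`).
0xf4 0x1b

3. adi fields op=0xf:4|rd=1:2|imm=27:10 → word f41bh → f4 1b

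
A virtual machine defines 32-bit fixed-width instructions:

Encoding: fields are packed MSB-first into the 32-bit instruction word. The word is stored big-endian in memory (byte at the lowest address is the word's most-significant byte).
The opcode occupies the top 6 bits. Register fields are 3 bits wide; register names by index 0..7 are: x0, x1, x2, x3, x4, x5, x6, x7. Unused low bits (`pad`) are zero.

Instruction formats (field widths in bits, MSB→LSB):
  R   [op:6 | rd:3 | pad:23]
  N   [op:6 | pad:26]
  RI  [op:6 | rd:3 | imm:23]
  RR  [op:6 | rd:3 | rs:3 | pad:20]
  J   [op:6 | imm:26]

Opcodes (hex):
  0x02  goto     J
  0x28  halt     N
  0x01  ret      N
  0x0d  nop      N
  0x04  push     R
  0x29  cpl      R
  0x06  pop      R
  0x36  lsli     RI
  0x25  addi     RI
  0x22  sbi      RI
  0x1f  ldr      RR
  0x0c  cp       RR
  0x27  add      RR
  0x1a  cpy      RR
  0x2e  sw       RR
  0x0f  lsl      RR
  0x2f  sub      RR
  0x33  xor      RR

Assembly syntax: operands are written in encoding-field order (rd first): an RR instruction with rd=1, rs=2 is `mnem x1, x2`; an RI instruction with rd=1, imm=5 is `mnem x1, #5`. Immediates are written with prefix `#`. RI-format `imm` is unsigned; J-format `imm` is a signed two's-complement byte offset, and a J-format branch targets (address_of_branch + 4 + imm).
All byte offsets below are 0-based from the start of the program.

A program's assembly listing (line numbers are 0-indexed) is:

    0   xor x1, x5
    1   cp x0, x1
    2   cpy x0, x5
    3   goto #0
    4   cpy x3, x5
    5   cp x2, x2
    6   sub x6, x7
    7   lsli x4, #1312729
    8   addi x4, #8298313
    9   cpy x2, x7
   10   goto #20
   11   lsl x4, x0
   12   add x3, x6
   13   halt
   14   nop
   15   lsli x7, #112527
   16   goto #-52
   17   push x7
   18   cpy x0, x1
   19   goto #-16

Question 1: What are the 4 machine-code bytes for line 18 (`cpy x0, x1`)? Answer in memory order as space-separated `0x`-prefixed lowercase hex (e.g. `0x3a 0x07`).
18. cpy fields op=0x1a:6|rd=0:3|rs=1:3|pad=0:20 → word 68100000h → 68 10 00 00

0x68 0x10 0x00 0x00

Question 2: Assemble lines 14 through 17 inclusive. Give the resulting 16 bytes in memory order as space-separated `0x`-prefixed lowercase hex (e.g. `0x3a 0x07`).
0x34 0x00 0x00 0x00 0xdb 0x81 0xb7 0x8f 0x0b 0xff 0xff 0xcc 0x13 0x80 0x00 0x00

14. nop fields op=0xd:6|pad=0:26 → word 34000000h → 34 00 00 00
15. lsli fields op=0x36:6|rd=7:3|imm=112527:23 → word db81b78fh → db 81 b7 8f
16. goto fields op=0x2:6|imm=-52:26 → word 0bffffcch → 0b ff ff cc
17. push fields op=0x4:6|rd=7:3|pad=0:23 → word 13800000h → 13 80 00 00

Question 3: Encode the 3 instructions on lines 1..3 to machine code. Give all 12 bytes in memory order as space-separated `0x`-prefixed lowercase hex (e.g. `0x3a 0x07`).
L1: cp op=0xc:6|rd=0:3|rs=1:3|pad=0:20 ⇒ 0x30100000 ⇒ big 30 10 00 00
L2: cpy op=0x1a:6|rd=0:3|rs=5:3|pad=0:20 ⇒ 0x68500000 ⇒ big 68 50 00 00
L3: goto op=0x2:6|imm=0:26 ⇒ 0x08000000 ⇒ big 08 00 00 00

0x30 0x10 0x00 0x00 0x68 0x50 0x00 0x00 0x08 0x00 0x00 0x00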